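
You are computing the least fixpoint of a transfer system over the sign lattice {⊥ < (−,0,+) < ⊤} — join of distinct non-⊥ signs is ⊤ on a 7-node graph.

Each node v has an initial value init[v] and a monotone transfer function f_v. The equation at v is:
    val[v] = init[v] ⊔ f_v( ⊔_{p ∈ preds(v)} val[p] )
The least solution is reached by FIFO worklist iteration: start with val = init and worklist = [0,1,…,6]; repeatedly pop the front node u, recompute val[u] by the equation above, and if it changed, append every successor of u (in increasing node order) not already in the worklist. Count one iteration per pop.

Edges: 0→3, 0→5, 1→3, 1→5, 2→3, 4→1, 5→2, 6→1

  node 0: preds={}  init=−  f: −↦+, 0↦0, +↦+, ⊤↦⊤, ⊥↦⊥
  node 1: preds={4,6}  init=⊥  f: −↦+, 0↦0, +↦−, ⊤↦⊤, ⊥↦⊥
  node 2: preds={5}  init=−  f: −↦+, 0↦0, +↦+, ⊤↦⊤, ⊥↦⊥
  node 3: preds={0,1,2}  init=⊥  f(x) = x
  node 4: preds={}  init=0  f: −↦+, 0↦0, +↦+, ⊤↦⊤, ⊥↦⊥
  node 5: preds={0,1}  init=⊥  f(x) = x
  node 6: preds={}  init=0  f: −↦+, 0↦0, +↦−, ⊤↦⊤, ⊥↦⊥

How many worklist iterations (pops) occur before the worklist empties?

9

Iteration log — 9 steps:
  step 1. node 0  ⊔preds=⊥  new=−  stable
  step 2. node 1  ⊔preds=0  new=0  old=⊥  +wl: 
  step 3. node 2  ⊔preds=⊥  new=−  stable
  step 4. node 3  ⊔preds=⊤  new=⊤  old=⊥  +wl: 
  step 5. node 4  ⊔preds=⊥  new=0  stable
  step 6. node 5  ⊔preds=⊤  new=⊤  old=⊥  +wl: 2
  step 7. node 6  ⊔preds=⊥  new=0  stable
  step 8. node 2  ⊔preds=⊤  new=⊤  old=−  +wl: 3
  step 9. node 3  ⊔preds=⊤  new=⊤  stable

Least fixpoint reached:
  node 0: −
  node 1: 0
  node 2: ⊤
  node 3: ⊤
  node 4: 0
  node 5: ⊤
  node 6: 0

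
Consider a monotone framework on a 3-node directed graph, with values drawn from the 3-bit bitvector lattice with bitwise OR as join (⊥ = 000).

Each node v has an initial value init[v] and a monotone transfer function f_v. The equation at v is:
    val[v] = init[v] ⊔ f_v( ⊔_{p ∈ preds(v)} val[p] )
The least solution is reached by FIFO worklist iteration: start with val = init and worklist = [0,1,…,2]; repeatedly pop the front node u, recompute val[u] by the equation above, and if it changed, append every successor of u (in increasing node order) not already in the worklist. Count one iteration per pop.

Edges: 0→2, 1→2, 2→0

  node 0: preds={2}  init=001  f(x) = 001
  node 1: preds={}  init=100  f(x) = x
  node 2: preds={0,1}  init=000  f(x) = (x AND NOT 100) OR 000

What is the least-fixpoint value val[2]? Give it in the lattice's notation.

001

Iteration log — 4 steps:
  step 1. node 0  ⊔preds=000  new=001  stable
  step 2. node 1  ⊔preds=000  new=100  stable
  step 3. node 2  ⊔preds=101  new=001  old=000  +wl: 0
  step 4. node 0  ⊔preds=001  new=001  stable

Least fixpoint reached:
  node 0: 001
  node 1: 100
  node 2: 001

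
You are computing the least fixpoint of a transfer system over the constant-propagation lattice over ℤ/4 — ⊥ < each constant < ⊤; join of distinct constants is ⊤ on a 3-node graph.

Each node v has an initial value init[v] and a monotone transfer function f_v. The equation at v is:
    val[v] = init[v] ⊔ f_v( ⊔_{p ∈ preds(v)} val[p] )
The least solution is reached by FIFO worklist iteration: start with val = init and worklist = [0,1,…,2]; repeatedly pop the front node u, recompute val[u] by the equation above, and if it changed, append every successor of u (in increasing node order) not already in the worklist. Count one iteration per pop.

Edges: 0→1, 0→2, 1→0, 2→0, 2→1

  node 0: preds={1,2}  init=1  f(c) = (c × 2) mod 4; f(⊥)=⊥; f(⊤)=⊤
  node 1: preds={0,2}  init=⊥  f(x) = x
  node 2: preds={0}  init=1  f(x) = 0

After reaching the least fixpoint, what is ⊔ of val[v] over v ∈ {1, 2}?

⊤

Iteration log — 5 steps:
  step 1. node 0  ⊔preds=1  new=⊤  old=1  +wl: 
  step 2. node 1  ⊔preds=⊤  new=⊤  old=⊥  +wl: 0
  step 3. node 2  ⊔preds=⊤  new=⊤  old=1  +wl: 1
  step 4. node 0  ⊔preds=⊤  new=⊤  stable
  step 5. node 1  ⊔preds=⊤  new=⊤  stable

Least fixpoint reached:
  node 0: ⊤
  node 1: ⊤
  node 2: ⊤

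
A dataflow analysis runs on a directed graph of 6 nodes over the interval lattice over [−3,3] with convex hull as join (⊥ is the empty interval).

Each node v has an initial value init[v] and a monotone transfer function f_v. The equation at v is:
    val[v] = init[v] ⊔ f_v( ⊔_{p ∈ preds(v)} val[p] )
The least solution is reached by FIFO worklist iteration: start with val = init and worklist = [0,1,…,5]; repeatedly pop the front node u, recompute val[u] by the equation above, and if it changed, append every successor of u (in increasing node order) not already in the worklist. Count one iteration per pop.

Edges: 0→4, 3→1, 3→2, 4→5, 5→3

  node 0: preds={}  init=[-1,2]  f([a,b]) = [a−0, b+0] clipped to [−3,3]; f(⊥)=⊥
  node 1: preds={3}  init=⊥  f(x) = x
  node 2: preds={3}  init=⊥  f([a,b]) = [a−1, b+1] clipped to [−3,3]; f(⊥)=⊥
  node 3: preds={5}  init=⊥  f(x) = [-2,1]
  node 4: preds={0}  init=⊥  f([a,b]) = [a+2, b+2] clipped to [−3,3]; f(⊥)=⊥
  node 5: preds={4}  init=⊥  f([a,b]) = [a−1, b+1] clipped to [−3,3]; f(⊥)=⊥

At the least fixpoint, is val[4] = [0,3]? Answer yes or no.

no

Trace (9 dequeues):
  [1] u=0 | in ⊥ | out [-1,2] | ==
  [2] u=1 | in ⊥ | out ⊥ | ==
  [3] u=2 | in ⊥ | out ⊥ | ==
  [4] u=3 | in ⊥ | out [-2,1] | prev ⊥ | push {1,2}
  [5] u=4 | in [-1,2] | out [1,3] | prev ⊥ | push {}
  [6] u=5 | in [1,3] | out [0,3] | prev ⊥ | push {3}
  [7] u=1 | in [-2,1] | out [-2,1] | prev ⊥ | push {}
  [8] u=2 | in [-2,1] | out [-3,2] | prev ⊥ | push {}
  [9] u=3 | in [0,3] | out [-2,1] | ==

Converged values:
  [0] [-1,2]
  [1] [-2,1]
  [2] [-3,2]
  [3] [-2,1]
  [4] [1,3]
  [5] [0,3]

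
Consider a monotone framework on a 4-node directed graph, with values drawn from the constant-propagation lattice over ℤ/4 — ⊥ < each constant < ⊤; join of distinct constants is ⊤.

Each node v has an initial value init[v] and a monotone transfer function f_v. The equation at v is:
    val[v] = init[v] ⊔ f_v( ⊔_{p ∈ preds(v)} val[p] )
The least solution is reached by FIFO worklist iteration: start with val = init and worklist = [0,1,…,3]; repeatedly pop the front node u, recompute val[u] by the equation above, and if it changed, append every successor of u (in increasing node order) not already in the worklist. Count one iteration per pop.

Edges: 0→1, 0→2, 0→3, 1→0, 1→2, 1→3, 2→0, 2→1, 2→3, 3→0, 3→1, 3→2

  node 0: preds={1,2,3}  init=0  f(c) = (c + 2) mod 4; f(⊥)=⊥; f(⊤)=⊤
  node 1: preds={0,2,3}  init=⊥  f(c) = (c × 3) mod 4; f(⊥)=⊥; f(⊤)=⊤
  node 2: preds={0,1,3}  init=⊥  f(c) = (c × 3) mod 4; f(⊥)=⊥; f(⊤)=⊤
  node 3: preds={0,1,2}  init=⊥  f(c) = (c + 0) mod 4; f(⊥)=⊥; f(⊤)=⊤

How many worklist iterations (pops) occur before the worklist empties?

Trace (11 dequeues):
  [1] u=0 | in ⊥ | out 0 | ==
  [2] u=1 | in 0 | out 0 | prev ⊥ | push {0}
  [3] u=2 | in 0 | out 0 | prev ⊥ | push {1}
  [4] u=3 | in 0 | out 0 | prev ⊥ | push {2}
  [5] u=0 | in 0 | out ⊤ | prev 0 | push {3}
  [6] u=1 | in ⊤ | out ⊤ | prev 0 | push {0}
  [7] u=2 | in ⊤ | out ⊤ | prev 0 | push {1}
  [8] u=3 | in ⊤ | out ⊤ | prev 0 | push {2}
  [9] u=0 | in ⊤ | out ⊤ | ==
  [10] u=1 | in ⊤ | out ⊤ | ==
  [11] u=2 | in ⊤ | out ⊤ | ==

Converged values:
  [0] ⊤
  [1] ⊤
  [2] ⊤
  [3] ⊤

11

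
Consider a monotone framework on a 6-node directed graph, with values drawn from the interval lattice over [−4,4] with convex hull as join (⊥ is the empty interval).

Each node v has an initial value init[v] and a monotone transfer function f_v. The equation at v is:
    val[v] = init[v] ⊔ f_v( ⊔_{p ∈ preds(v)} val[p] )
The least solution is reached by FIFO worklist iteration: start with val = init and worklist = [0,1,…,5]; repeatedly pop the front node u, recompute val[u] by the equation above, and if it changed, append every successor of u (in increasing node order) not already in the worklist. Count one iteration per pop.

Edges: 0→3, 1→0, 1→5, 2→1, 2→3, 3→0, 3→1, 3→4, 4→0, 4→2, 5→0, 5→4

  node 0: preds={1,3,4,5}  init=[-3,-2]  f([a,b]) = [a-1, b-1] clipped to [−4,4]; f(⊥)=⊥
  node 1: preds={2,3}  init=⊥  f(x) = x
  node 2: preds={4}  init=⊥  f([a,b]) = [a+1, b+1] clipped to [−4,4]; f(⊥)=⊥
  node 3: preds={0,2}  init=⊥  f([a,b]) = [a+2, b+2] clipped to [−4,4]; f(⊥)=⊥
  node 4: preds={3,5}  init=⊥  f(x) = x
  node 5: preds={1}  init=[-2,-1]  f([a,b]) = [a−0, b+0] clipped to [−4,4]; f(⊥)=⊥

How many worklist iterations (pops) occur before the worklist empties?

Worklist (26 pops):
  #1 pop 0: in=[-2,-1] → [-3,-2] (no change)
  #2 pop 1: in=⊥ → ⊥ (no change)
  #3 pop 2: in=⊥ → ⊥ (no change)
  #4 pop 3: in=[-3,-2] → [-1,0] (was ⊥); enqueue [0,1]
  #5 pop 4: in=[-2,0] → [-2,0] (was ⊥); enqueue [2]
  #6 pop 5: in=⊥ → [-2,-1] (no change)
  #7 pop 0: in=[-2,0] → [-3,-1] (was [-3,-2]); enqueue [3]
  #8 pop 1: in=[-1,0] → [-1,0] (was ⊥); enqueue [0,5]
  #9 pop 2: in=[-2,0] → [-1,1] (was ⊥); enqueue [1]
  #10 pop 3: in=[-3,1] → [-1,3] (was [-1,0]); enqueue [4]
  #11 pop 0: in=[-2,3] → [-3,2] (was [-3,-1]); enqueue [3]
  #12 pop 5: in=[-1,0] → [-2,0] (was [-2,-1]); enqueue [0]
  #13 pop 1: in=[-1,3] → [-1,3] (was [-1,0]); enqueue [5]
  #14 pop 4: in=[-2,3] → [-2,3] (was [-2,0]); enqueue [2]
  #15 pop 3: in=[-3,2] → [-1,4] (was [-1,3]); enqueue [1,4]
  #16 pop 0: in=[-2,4] → [-3,3] (was [-3,2]); enqueue [3]
  #17 pop 5: in=[-1,3] → [-2,3] (was [-2,0]); enqueue [0]
  #18 pop 2: in=[-2,3] → [-1,4] (was [-1,1]); enqueue []
  #19 pop 1: in=[-1,4] → [-1,4] (was [-1,3]); enqueue [5]
  #20 pop 4: in=[-2,4] → [-2,4] (was [-2,3]); enqueue [2]
  #21 pop 3: in=[-3,4] → [-1,4] (no change)
  #22 pop 0: in=[-2,4] → [-3,3] (no change)
  #23 pop 5: in=[-1,4] → [-2,4] (was [-2,3]); enqueue [0,4]
  #24 pop 2: in=[-2,4] → [-1,4] (no change)
  #25 pop 0: in=[-2,4] → [-3,3] (no change)
  #26 pop 4: in=[-2,4] → [-2,4] (no change)

Fixpoint:
  val[0] = [-3,3]
  val[1] = [-1,4]
  val[2] = [-1,4]
  val[3] = [-1,4]
  val[4] = [-2,4]
  val[5] = [-2,4]

26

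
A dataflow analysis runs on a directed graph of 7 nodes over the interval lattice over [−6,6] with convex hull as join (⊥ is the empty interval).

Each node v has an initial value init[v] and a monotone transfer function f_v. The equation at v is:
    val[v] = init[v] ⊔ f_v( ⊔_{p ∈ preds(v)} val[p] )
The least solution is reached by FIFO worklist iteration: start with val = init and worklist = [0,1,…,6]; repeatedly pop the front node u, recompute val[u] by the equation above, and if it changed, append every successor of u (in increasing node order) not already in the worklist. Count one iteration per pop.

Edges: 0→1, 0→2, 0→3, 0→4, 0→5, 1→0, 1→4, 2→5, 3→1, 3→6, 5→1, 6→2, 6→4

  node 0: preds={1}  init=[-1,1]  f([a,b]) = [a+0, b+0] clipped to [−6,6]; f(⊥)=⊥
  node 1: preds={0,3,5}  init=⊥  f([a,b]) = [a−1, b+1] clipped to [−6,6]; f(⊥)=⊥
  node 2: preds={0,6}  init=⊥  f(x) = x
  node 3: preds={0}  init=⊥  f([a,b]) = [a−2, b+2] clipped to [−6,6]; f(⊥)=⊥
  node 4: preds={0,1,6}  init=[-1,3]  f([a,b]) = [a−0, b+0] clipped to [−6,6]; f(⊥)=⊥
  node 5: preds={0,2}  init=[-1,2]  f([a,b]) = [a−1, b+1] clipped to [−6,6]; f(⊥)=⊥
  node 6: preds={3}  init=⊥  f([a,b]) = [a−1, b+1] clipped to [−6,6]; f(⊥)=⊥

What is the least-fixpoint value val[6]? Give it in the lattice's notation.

Iteration log — 27 steps:
  step 1. node 0  ⊔preds=⊥  new=[-1,1]  stable
  step 2. node 1  ⊔preds=[-1,2]  new=[-2,3]  old=⊥  +wl: 0
  step 3. node 2  ⊔preds=[-1,1]  new=[-1,1]  old=⊥  +wl: 
  step 4. node 3  ⊔preds=[-1,1]  new=[-3,3]  old=⊥  +wl: 1
  step 5. node 4  ⊔preds=[-2,3]  new=[-2,3]  old=[-1,3]  +wl: 
  step 6. node 5  ⊔preds=[-1,1]  new=[-2,2]  old=[-1,2]  +wl: 
  step 7. node 6  ⊔preds=[-3,3]  new=[-4,4]  old=⊥  +wl: 2,4
  step 8. node 0  ⊔preds=[-2,3]  new=[-2,3]  old=[-1,1]  +wl: 3,5
  step 9. node 1  ⊔preds=[-3,3]  new=[-4,4]  old=[-2,3]  +wl: 0
  step 10. node 2  ⊔preds=[-4,4]  new=[-4,4]  old=[-1,1]  +wl: 
  step 11. node 4  ⊔preds=[-4,4]  new=[-4,4]  old=[-2,3]  +wl: 
  step 12. node 3  ⊔preds=[-2,3]  new=[-4,5]  old=[-3,3]  +wl: 1,6
  step 13. node 5  ⊔preds=[-4,4]  new=[-5,5]  old=[-2,2]  +wl: 
  step 14. node 0  ⊔preds=[-4,4]  new=[-4,4]  old=[-2,3]  +wl: 2,3,4,5
  step 15. node 1  ⊔preds=[-5,5]  new=[-6,6]  old=[-4,4]  +wl: 0
  step 16. node 6  ⊔preds=[-4,5]  new=[-5,6]  old=[-4,4]  +wl: 
  step 17. node 2  ⊔preds=[-5,6]  new=[-5,6]  old=[-4,4]  +wl: 
  step 18. node 3  ⊔preds=[-4,4]  new=[-6,6]  old=[-4,5]  +wl: 1,6
  step 19. node 4  ⊔preds=[-6,6]  new=[-6,6]  old=[-4,4]  +wl: 
  step 20. node 5  ⊔preds=[-5,6]  new=[-6,6]  old=[-5,5]  +wl: 
  step 21. node 0  ⊔preds=[-6,6]  new=[-6,6]  old=[-4,4]  +wl: 2,3,4,5
  step 22. node 1  ⊔preds=[-6,6]  new=[-6,6]  stable
  step 23. node 6  ⊔preds=[-6,6]  new=[-6,6]  old=[-5,6]  +wl: 
  step 24. node 2  ⊔preds=[-6,6]  new=[-6,6]  old=[-5,6]  +wl: 
  step 25. node 3  ⊔preds=[-6,6]  new=[-6,6]  stable
  step 26. node 4  ⊔preds=[-6,6]  new=[-6,6]  stable
  step 27. node 5  ⊔preds=[-6,6]  new=[-6,6]  stable

Least fixpoint reached:
  node 0: [-6,6]
  node 1: [-6,6]
  node 2: [-6,6]
  node 3: [-6,6]
  node 4: [-6,6]
  node 5: [-6,6]
  node 6: [-6,6]

[-6,6]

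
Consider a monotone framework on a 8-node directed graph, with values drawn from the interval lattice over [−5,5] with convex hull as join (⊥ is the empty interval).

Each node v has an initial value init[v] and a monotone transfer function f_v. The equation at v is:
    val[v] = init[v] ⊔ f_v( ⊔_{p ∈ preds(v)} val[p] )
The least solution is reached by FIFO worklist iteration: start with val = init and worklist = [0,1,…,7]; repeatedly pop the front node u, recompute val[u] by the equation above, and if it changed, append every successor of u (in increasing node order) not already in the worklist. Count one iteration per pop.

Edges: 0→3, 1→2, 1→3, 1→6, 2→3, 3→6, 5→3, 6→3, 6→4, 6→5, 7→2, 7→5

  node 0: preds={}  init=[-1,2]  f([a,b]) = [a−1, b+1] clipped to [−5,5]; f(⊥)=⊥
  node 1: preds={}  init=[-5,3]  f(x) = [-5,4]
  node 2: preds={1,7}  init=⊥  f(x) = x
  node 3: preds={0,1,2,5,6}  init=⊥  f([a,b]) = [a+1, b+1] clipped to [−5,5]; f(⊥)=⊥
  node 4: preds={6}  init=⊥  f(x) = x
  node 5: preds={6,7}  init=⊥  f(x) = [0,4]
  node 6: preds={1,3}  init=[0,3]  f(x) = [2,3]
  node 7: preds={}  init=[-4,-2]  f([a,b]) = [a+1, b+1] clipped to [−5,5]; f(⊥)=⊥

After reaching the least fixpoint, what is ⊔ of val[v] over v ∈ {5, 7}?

Iteration log — 9 steps:
  step 1. node 0  ⊔preds=⊥  new=[-1,2]  stable
  step 2. node 1  ⊔preds=⊥  new=[-5,4]  old=[-5,3]  +wl: 
  step 3. node 2  ⊔preds=[-5,4]  new=[-5,4]  old=⊥  +wl: 
  step 4. node 3  ⊔preds=[-5,4]  new=[-4,5]  old=⊥  +wl: 
  step 5. node 4  ⊔preds=[0,3]  new=[0,3]  old=⊥  +wl: 
  step 6. node 5  ⊔preds=[-4,3]  new=[0,4]  old=⊥  +wl: 3
  step 7. node 6  ⊔preds=[-5,5]  new=[0,3]  stable
  step 8. node 7  ⊔preds=⊥  new=[-4,-2]  stable
  step 9. node 3  ⊔preds=[-5,4]  new=[-4,5]  stable

Least fixpoint reached:
  node 0: [-1,2]
  node 1: [-5,4]
  node 2: [-5,4]
  node 3: [-4,5]
  node 4: [0,3]
  node 5: [0,4]
  node 6: [0,3]
  node 7: [-4,-2]

[-4,4]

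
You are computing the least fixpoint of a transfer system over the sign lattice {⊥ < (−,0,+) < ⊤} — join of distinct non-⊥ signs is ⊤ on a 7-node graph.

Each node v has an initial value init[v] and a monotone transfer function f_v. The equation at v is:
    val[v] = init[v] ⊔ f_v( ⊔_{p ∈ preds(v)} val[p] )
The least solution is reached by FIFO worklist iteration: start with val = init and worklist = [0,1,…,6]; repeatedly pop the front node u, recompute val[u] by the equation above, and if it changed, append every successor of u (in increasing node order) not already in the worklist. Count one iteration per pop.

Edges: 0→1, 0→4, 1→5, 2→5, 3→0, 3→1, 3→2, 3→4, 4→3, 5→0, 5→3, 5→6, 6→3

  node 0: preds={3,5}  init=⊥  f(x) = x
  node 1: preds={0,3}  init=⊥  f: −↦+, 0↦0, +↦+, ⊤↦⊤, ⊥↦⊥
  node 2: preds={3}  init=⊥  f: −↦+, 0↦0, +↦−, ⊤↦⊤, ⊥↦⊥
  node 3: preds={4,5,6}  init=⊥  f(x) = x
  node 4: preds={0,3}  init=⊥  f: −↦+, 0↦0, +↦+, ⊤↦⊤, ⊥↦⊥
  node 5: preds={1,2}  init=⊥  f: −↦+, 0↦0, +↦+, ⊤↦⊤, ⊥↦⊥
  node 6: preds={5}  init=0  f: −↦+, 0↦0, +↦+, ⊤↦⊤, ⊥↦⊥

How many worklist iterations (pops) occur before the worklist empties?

16

Worklist (16 pops):
  #1 pop 0: in=⊥ → ⊥ (no change)
  #2 pop 1: in=⊥ → ⊥ (no change)
  #3 pop 2: in=⊥ → ⊥ (no change)
  #4 pop 3: in=0 → 0 (was ⊥); enqueue [0,1,2]
  #5 pop 4: in=0 → 0 (was ⊥); enqueue [3]
  #6 pop 5: in=⊥ → ⊥ (no change)
  #7 pop 6: in=⊥ → 0 (no change)
  #8 pop 0: in=0 → 0 (was ⊥); enqueue [4]
  #9 pop 1: in=0 → 0 (was ⊥); enqueue [5]
  #10 pop 2: in=0 → 0 (was ⊥); enqueue []
  #11 pop 3: in=0 → 0 (no change)
  #12 pop 4: in=0 → 0 (no change)
  #13 pop 5: in=0 → 0 (was ⊥); enqueue [0,3,6]
  #14 pop 0: in=0 → 0 (no change)
  #15 pop 3: in=0 → 0 (no change)
  #16 pop 6: in=0 → 0 (no change)

Fixpoint:
  val[0] = 0
  val[1] = 0
  val[2] = 0
  val[3] = 0
  val[4] = 0
  val[5] = 0
  val[6] = 0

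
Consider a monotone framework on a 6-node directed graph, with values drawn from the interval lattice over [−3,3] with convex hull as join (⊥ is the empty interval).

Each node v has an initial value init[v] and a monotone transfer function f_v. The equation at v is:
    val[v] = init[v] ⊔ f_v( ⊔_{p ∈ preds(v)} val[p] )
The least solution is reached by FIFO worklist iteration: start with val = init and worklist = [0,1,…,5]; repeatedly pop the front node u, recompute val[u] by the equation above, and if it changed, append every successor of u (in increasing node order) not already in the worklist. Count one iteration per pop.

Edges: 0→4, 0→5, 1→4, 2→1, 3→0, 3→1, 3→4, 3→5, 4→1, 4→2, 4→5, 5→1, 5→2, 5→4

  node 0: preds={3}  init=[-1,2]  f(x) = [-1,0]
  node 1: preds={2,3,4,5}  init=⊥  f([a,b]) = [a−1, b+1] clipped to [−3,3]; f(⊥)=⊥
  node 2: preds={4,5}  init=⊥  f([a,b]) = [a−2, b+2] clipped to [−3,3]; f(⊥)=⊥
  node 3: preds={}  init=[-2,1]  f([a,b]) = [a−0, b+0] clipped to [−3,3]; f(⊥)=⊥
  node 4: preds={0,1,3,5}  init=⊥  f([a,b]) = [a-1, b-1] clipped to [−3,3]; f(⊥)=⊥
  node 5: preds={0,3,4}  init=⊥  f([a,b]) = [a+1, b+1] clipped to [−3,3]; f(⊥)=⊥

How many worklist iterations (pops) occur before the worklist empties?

12

Iteration log — 12 steps:
  step 1. node 0  ⊔preds=[-2,1]  new=[-1,2]  stable
  step 2. node 1  ⊔preds=[-2,1]  new=[-3,2]  old=⊥  +wl: 
  step 3. node 2  ⊔preds=⊥  new=⊥  stable
  step 4. node 3  ⊔preds=⊥  new=[-2,1]  stable
  step 5. node 4  ⊔preds=[-3,2]  new=[-3,1]  old=⊥  +wl: 1,2
  step 6. node 5  ⊔preds=[-3,2]  new=[-2,3]  old=⊥  +wl: 4
  step 7. node 1  ⊔preds=[-3,3]  new=[-3,3]  old=[-3,2]  +wl: 
  step 8. node 2  ⊔preds=[-3,3]  new=[-3,3]  old=⊥  +wl: 1
  step 9. node 4  ⊔preds=[-3,3]  new=[-3,2]  old=[-3,1]  +wl: 2,5
  step 10. node 1  ⊔preds=[-3,3]  new=[-3,3]  stable
  step 11. node 2  ⊔preds=[-3,3]  new=[-3,3]  stable
  step 12. node 5  ⊔preds=[-3,2]  new=[-2,3]  stable

Least fixpoint reached:
  node 0: [-1,2]
  node 1: [-3,3]
  node 2: [-3,3]
  node 3: [-2,1]
  node 4: [-3,2]
  node 5: [-2,3]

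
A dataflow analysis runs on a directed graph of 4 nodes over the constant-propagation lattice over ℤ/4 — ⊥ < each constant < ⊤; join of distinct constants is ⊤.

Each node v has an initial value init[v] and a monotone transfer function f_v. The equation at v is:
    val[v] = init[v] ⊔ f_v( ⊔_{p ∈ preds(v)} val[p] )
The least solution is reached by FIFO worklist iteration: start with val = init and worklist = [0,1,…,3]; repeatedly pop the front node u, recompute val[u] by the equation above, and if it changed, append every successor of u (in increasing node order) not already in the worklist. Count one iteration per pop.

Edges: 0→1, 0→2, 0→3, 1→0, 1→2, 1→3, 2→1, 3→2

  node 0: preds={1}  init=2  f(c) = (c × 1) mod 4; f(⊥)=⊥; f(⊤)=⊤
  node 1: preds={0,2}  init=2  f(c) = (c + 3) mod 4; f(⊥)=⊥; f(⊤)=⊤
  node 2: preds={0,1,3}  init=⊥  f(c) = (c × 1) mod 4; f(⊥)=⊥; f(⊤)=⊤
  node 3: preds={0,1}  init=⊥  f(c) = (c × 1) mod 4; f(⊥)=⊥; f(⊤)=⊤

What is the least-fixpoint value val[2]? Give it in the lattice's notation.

Iteration log — 8 steps:
  step 1. node 0  ⊔preds=2  new=2  stable
  step 2. node 1  ⊔preds=2  new=⊤  old=2  +wl: 0
  step 3. node 2  ⊔preds=⊤  new=⊤  old=⊥  +wl: 1
  step 4. node 3  ⊔preds=⊤  new=⊤  old=⊥  +wl: 2
  step 5. node 0  ⊔preds=⊤  new=⊤  old=2  +wl: 3
  step 6. node 1  ⊔preds=⊤  new=⊤  stable
  step 7. node 2  ⊔preds=⊤  new=⊤  stable
  step 8. node 3  ⊔preds=⊤  new=⊤  stable

Least fixpoint reached:
  node 0: ⊤
  node 1: ⊤
  node 2: ⊤
  node 3: ⊤

⊤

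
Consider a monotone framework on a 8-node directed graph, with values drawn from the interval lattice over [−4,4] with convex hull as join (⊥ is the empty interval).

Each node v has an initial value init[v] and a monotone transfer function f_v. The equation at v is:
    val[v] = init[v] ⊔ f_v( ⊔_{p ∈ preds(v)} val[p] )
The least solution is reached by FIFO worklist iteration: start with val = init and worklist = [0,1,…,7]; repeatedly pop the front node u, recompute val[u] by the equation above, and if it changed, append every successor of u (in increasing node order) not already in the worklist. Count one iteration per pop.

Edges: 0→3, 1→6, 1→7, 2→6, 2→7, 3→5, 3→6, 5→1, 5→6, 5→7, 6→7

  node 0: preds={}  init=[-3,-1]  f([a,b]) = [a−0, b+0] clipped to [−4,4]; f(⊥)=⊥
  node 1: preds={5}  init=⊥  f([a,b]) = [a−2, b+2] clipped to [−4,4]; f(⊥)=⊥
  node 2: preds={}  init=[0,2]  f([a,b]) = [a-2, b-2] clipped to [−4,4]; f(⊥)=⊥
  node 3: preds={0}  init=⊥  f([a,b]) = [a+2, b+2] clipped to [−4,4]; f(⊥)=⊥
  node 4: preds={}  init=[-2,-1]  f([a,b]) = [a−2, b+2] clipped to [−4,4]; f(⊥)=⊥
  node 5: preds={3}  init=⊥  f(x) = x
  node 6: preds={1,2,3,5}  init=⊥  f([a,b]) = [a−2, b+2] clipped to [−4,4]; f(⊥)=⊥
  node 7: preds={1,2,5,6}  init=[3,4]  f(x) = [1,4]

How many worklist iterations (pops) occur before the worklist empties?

11

Worklist (11 pops):
  #1 pop 0: in=⊥ → [-3,-1] (no change)
  #2 pop 1: in=⊥ → ⊥ (no change)
  #3 pop 2: in=⊥ → [0,2] (no change)
  #4 pop 3: in=[-3,-1] → [-1,1] (was ⊥); enqueue []
  #5 pop 4: in=⊥ → [-2,-1] (no change)
  #6 pop 5: in=[-1,1] → [-1,1] (was ⊥); enqueue [1]
  #7 pop 6: in=[-1,2] → [-3,4] (was ⊥); enqueue []
  #8 pop 7: in=[-3,4] → [1,4] (was [3,4]); enqueue []
  #9 pop 1: in=[-1,1] → [-3,3] (was ⊥); enqueue [6,7]
  #10 pop 6: in=[-3,3] → [-4,4] (was [-3,4]); enqueue []
  #11 pop 7: in=[-4,4] → [1,4] (no change)

Fixpoint:
  val[0] = [-3,-1]
  val[1] = [-3,3]
  val[2] = [0,2]
  val[3] = [-1,1]
  val[4] = [-2,-1]
  val[5] = [-1,1]
  val[6] = [-4,4]
  val[7] = [1,4]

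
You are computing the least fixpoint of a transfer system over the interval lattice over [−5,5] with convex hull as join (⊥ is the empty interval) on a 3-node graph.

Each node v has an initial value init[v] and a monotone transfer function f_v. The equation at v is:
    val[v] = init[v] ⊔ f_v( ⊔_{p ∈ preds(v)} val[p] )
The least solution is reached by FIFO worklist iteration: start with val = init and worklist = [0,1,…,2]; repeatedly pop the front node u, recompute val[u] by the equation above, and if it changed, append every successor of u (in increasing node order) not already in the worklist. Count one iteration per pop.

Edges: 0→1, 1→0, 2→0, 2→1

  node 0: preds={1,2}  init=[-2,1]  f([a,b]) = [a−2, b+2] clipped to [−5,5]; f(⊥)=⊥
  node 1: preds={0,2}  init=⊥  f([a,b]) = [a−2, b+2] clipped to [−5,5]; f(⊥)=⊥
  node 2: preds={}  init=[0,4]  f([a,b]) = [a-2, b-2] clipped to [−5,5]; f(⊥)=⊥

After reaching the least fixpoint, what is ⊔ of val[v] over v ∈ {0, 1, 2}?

[-5,5]

Trace (6 dequeues):
  [1] u=0 | in [0,4] | out [-2,5] | prev [-2,1] | push {}
  [2] u=1 | in [-2,5] | out [-4,5] | prev ⊥ | push {0}
  [3] u=2 | in ⊥ | out [0,4] | ==
  [4] u=0 | in [-4,5] | out [-5,5] | prev [-2,5] | push {1}
  [5] u=1 | in [-5,5] | out [-5,5] | prev [-4,5] | push {0}
  [6] u=0 | in [-5,5] | out [-5,5] | ==

Converged values:
  [0] [-5,5]
  [1] [-5,5]
  [2] [0,4]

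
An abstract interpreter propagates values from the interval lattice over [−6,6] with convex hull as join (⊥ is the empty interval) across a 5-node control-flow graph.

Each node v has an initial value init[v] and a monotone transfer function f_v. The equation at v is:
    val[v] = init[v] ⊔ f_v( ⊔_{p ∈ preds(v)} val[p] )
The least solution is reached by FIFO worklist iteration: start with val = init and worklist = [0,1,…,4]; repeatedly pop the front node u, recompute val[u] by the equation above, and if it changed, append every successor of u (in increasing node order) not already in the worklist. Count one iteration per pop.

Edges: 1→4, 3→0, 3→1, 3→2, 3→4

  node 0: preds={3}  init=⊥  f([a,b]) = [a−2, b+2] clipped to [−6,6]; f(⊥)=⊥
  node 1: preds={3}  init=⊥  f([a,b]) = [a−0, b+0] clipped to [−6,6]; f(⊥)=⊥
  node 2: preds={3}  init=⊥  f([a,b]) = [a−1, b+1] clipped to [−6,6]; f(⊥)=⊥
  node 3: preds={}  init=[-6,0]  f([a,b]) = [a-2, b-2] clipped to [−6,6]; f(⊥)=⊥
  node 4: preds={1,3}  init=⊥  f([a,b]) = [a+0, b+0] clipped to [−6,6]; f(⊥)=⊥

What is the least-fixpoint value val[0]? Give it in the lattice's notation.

[-6,2]

Trace (5 dequeues):
  [1] u=0 | in [-6,0] | out [-6,2] | prev ⊥ | push {}
  [2] u=1 | in [-6,0] | out [-6,0] | prev ⊥ | push {}
  [3] u=2 | in [-6,0] | out [-6,1] | prev ⊥ | push {}
  [4] u=3 | in ⊥ | out [-6,0] | ==
  [5] u=4 | in [-6,0] | out [-6,0] | prev ⊥ | push {}

Converged values:
  [0] [-6,2]
  [1] [-6,0]
  [2] [-6,1]
  [3] [-6,0]
  [4] [-6,0]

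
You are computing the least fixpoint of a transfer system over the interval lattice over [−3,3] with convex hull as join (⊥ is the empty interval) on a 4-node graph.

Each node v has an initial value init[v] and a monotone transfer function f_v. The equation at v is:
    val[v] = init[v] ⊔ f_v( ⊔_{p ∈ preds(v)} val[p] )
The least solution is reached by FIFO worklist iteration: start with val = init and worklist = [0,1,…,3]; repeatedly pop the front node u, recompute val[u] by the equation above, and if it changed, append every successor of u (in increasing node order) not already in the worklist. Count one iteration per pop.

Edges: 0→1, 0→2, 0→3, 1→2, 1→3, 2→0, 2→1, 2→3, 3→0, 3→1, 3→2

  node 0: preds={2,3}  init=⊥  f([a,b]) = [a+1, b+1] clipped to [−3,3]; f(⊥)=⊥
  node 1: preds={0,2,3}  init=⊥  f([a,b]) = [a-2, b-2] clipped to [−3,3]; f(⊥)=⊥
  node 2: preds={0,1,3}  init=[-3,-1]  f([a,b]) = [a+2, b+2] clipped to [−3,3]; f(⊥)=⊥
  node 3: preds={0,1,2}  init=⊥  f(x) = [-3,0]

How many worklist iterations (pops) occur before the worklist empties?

Iteration log — 10 steps:
  step 1. node 0  ⊔preds=[-3,-1]  new=[-2,0]  old=⊥  +wl: 
  step 2. node 1  ⊔preds=[-3,0]  new=[-3,-2]  old=⊥  +wl: 
  step 3. node 2  ⊔preds=[-3,0]  new=[-3,2]  old=[-3,-1]  +wl: 0,1
  step 4. node 3  ⊔preds=[-3,2]  new=[-3,0]  old=⊥  +wl: 2
  step 5. node 0  ⊔preds=[-3,2]  new=[-2,3]  old=[-2,0]  +wl: 3
  step 6. node 1  ⊔preds=[-3,3]  new=[-3,1]  old=[-3,-2]  +wl: 
  step 7. node 2  ⊔preds=[-3,3]  new=[-3,3]  old=[-3,2]  +wl: 0,1
  step 8. node 3  ⊔preds=[-3,3]  new=[-3,0]  stable
  step 9. node 0  ⊔preds=[-3,3]  new=[-2,3]  stable
  step 10. node 1  ⊔preds=[-3,3]  new=[-3,1]  stable

Least fixpoint reached:
  node 0: [-2,3]
  node 1: [-3,1]
  node 2: [-3,3]
  node 3: [-3,0]

10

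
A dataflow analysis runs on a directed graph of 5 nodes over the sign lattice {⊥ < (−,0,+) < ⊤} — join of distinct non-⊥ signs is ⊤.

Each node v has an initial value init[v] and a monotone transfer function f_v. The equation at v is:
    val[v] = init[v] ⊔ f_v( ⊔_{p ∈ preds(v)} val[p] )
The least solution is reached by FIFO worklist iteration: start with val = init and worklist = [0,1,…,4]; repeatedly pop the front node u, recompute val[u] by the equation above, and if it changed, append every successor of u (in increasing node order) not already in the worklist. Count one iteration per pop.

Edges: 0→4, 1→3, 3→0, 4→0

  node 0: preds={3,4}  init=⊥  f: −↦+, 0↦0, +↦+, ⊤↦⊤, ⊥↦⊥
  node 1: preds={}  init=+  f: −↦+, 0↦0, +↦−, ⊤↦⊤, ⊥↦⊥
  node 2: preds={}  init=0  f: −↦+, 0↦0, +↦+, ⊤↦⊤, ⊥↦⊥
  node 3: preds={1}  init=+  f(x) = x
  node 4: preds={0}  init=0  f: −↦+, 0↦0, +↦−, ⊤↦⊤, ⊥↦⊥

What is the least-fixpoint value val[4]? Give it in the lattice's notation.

⊤

Trace (6 dequeues):
  [1] u=0 | in ⊤ | out ⊤ | prev ⊥ | push {}
  [2] u=1 | in ⊥ | out + | ==
  [3] u=2 | in ⊥ | out 0 | ==
  [4] u=3 | in + | out + | ==
  [5] u=4 | in ⊤ | out ⊤ | prev 0 | push {0}
  [6] u=0 | in ⊤ | out ⊤ | ==

Converged values:
  [0] ⊤
  [1] +
  [2] 0
  [3] +
  [4] ⊤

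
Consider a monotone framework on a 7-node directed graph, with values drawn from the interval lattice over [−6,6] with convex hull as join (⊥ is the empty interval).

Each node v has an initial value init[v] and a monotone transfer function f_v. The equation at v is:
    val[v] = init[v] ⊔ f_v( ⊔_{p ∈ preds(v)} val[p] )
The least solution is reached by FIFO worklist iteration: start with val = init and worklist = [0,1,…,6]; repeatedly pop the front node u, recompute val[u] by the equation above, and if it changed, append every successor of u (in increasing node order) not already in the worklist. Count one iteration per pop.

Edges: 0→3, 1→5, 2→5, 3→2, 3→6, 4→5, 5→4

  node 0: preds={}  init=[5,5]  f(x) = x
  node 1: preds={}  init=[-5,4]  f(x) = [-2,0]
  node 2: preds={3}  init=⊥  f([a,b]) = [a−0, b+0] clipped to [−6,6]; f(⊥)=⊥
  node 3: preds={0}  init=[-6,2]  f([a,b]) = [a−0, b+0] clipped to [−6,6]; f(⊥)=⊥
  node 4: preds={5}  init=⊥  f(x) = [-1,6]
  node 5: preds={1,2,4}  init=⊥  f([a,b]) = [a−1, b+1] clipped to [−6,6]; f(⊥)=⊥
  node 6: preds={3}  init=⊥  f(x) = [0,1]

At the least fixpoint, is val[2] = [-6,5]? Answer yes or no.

Iteration log — 10 steps:
  step 1. node 0  ⊔preds=⊥  new=[5,5]  stable
  step 2. node 1  ⊔preds=⊥  new=[-5,4]  stable
  step 3. node 2  ⊔preds=[-6,2]  new=[-6,2]  old=⊥  +wl: 
  step 4. node 3  ⊔preds=[5,5]  new=[-6,5]  old=[-6,2]  +wl: 2
  step 5. node 4  ⊔preds=⊥  new=[-1,6]  old=⊥  +wl: 
  step 6. node 5  ⊔preds=[-6,6]  new=[-6,6]  old=⊥  +wl: 4
  step 7. node 6  ⊔preds=[-6,5]  new=[0,1]  old=⊥  +wl: 
  step 8. node 2  ⊔preds=[-6,5]  new=[-6,5]  old=[-6,2]  +wl: 5
  step 9. node 4  ⊔preds=[-6,6]  new=[-1,6]  stable
  step 10. node 5  ⊔preds=[-6,6]  new=[-6,6]  stable

Least fixpoint reached:
  node 0: [5,5]
  node 1: [-5,4]
  node 2: [-6,5]
  node 3: [-6,5]
  node 4: [-1,6]
  node 5: [-6,6]
  node 6: [0,1]

yes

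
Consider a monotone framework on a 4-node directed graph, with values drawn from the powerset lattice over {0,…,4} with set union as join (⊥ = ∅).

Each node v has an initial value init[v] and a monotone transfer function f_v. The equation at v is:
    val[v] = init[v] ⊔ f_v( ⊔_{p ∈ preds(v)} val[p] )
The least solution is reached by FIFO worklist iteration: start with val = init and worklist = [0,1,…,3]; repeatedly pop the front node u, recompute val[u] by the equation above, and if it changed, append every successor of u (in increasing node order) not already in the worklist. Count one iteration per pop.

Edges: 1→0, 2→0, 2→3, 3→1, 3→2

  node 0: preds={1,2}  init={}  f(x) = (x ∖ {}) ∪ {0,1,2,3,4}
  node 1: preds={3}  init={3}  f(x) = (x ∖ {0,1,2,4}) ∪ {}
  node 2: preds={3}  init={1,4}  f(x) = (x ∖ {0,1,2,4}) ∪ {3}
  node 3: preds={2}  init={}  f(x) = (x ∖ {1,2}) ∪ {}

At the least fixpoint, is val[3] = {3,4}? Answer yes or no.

yes

Worklist (7 pops):
  #1 pop 0: in={1,3,4} → {0,1,2,3,4} (was {}); enqueue []
  #2 pop 1: in={} → {3} (no change)
  #3 pop 2: in={} → {1,3,4} (was {1,4}); enqueue [0]
  #4 pop 3: in={1,3,4} → {3,4} (was {}); enqueue [1,2]
  #5 pop 0: in={1,3,4} → {0,1,2,3,4} (no change)
  #6 pop 1: in={3,4} → {3} (no change)
  #7 pop 2: in={3,4} → {1,3,4} (no change)

Fixpoint:
  val[0] = {0,1,2,3,4}
  val[1] = {3}
  val[2] = {1,3,4}
  val[3] = {3,4}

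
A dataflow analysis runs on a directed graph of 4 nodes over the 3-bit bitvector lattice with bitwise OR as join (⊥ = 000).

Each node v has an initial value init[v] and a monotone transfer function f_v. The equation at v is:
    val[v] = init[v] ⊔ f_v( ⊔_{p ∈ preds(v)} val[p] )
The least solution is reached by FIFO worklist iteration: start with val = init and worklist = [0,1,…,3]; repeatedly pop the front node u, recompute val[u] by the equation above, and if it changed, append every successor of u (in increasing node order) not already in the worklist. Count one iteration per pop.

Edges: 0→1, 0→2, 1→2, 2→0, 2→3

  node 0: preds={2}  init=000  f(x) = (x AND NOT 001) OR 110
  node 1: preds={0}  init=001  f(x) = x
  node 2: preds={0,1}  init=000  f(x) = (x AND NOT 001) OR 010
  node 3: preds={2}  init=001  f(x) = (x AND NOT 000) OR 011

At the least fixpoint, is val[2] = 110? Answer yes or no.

Worklist (5 pops):
  #1 pop 0: in=000 → 110 (was 000); enqueue []
  #2 pop 1: in=110 → 111 (was 001); enqueue []
  #3 pop 2: in=111 → 110 (was 000); enqueue [0]
  #4 pop 3: in=110 → 111 (was 001); enqueue []
  #5 pop 0: in=110 → 110 (no change)

Fixpoint:
  val[0] = 110
  val[1] = 111
  val[2] = 110
  val[3] = 111

yes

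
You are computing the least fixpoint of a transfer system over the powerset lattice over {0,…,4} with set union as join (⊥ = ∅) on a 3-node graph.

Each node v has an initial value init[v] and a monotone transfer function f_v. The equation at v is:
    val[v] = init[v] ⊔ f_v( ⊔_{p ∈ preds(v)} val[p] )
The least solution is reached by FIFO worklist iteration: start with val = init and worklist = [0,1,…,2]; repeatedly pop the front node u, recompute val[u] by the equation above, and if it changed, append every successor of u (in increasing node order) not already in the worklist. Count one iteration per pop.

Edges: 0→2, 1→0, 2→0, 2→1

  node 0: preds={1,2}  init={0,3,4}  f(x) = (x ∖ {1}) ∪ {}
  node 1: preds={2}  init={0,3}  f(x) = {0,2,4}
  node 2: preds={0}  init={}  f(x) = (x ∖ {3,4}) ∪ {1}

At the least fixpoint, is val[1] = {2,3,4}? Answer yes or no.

no

Iteration log — 8 steps:
  step 1. node 0  ⊔preds={0,3}  new={0,3,4}  stable
  step 2. node 1  ⊔preds={}  new={0,2,3,4}  old={0,3}  +wl: 0
  step 3. node 2  ⊔preds={0,3,4}  new={0,1}  old={}  +wl: 1
  step 4. node 0  ⊔preds={0,1,2,3,4}  new={0,2,3,4}  old={0,3,4}  +wl: 2
  step 5. node 1  ⊔preds={0,1}  new={0,2,3,4}  stable
  step 6. node 2  ⊔preds={0,2,3,4}  new={0,1,2}  old={0,1}  +wl: 0,1
  step 7. node 0  ⊔preds={0,1,2,3,4}  new={0,2,3,4}  stable
  step 8. node 1  ⊔preds={0,1,2}  new={0,2,3,4}  stable

Least fixpoint reached:
  node 0: {0,2,3,4}
  node 1: {0,2,3,4}
  node 2: {0,1,2}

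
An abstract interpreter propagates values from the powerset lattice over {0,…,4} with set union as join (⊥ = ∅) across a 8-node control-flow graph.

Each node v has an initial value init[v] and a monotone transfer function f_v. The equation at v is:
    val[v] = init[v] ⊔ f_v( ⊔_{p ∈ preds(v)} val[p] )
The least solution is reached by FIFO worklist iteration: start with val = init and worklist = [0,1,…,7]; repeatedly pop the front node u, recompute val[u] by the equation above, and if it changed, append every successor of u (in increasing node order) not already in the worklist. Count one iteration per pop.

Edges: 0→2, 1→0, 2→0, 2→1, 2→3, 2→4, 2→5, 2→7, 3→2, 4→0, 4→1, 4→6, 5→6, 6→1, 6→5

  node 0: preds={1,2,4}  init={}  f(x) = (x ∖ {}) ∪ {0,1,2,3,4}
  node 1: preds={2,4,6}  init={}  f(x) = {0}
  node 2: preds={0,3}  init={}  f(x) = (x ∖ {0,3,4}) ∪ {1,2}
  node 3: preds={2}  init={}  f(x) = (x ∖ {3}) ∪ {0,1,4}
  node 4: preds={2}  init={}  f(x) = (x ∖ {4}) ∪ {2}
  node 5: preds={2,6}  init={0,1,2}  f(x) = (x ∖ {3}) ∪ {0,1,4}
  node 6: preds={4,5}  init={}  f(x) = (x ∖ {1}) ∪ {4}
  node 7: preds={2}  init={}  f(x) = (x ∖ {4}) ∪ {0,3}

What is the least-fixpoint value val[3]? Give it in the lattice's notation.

{0,1,2,4}

Iteration log — 12 steps:
  step 1. node 0  ⊔preds={}  new={0,1,2,3,4}  old={}  +wl: 
  step 2. node 1  ⊔preds={}  new={0}  old={}  +wl: 0
  step 3. node 2  ⊔preds={0,1,2,3,4}  new={1,2}  old={}  +wl: 1
  step 4. node 3  ⊔preds={1,2}  new={0,1,2,4}  old={}  +wl: 2
  step 5. node 4  ⊔preds={1,2}  new={1,2}  old={}  +wl: 
  step 6. node 5  ⊔preds={1,2}  new={0,1,2,4}  old={0,1,2}  +wl: 
  step 7. node 6  ⊔preds={0,1,2,4}  new={0,2,4}  old={}  +wl: 5
  step 8. node 7  ⊔preds={1,2}  new={0,1,2,3}  old={}  +wl: 
  step 9. node 0  ⊔preds={0,1,2}  new={0,1,2,3,4}  stable
  step 10. node 1  ⊔preds={0,1,2,4}  new={0}  stable
  step 11. node 2  ⊔preds={0,1,2,3,4}  new={1,2}  stable
  step 12. node 5  ⊔preds={0,1,2,4}  new={0,1,2,4}  stable

Least fixpoint reached:
  node 0: {0,1,2,3,4}
  node 1: {0}
  node 2: {1,2}
  node 3: {0,1,2,4}
  node 4: {1,2}
  node 5: {0,1,2,4}
  node 6: {0,2,4}
  node 7: {0,1,2,3}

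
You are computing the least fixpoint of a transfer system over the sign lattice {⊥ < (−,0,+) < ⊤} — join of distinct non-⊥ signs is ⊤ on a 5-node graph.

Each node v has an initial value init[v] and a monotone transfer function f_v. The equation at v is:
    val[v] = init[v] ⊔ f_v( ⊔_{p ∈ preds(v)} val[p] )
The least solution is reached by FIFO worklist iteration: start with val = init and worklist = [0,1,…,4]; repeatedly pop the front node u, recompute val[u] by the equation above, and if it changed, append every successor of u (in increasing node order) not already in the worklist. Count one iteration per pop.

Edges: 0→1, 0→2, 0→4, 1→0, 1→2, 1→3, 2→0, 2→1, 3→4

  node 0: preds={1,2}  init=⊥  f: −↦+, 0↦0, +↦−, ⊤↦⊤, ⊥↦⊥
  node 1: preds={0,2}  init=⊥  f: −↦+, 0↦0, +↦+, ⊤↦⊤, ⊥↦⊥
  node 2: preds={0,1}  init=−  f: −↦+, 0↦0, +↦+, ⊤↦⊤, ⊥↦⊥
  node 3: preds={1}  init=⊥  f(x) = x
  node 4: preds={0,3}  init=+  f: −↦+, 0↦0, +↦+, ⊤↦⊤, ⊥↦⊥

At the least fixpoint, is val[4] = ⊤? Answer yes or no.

yes

Trace (9 dequeues):
  [1] u=0 | in − | out + | prev ⊥ | push {}
  [2] u=1 | in ⊤ | out ⊤ | prev ⊥ | push {0}
  [3] u=2 | in ⊤ | out ⊤ | prev − | push {1}
  [4] u=3 | in ⊤ | out ⊤ | prev ⊥ | push {}
  [5] u=4 | in ⊤ | out ⊤ | prev + | push {}
  [6] u=0 | in ⊤ | out ⊤ | prev + | push {2,4}
  [7] u=1 | in ⊤ | out ⊤ | ==
  [8] u=2 | in ⊤ | out ⊤ | ==
  [9] u=4 | in ⊤ | out ⊤ | ==

Converged values:
  [0] ⊤
  [1] ⊤
  [2] ⊤
  [3] ⊤
  [4] ⊤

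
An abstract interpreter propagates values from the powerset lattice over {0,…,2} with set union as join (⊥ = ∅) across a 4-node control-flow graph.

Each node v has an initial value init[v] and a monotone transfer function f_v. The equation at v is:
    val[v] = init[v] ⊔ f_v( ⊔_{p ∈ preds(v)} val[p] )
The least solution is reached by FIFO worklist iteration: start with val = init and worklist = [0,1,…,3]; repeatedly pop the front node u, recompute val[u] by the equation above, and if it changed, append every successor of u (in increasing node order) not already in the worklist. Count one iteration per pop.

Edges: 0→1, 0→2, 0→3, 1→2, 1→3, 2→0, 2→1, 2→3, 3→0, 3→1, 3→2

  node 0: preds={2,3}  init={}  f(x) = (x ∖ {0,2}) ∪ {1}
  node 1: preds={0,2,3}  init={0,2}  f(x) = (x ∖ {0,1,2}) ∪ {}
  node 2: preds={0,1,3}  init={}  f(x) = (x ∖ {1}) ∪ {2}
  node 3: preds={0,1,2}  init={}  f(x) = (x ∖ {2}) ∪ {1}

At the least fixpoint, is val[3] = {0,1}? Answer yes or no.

yes

Iteration log — 7 steps:
  step 1. node 0  ⊔preds={}  new={1}  old={}  +wl: 
  step 2. node 1  ⊔preds={1}  new={0,2}  stable
  step 3. node 2  ⊔preds={0,1,2}  new={0,2}  old={}  +wl: 0,1
  step 4. node 3  ⊔preds={0,1,2}  new={0,1}  old={}  +wl: 2
  step 5. node 0  ⊔preds={0,1,2}  new={1}  stable
  step 6. node 1  ⊔preds={0,1,2}  new={0,2}  stable
  step 7. node 2  ⊔preds={0,1,2}  new={0,2}  stable

Least fixpoint reached:
  node 0: {1}
  node 1: {0,2}
  node 2: {0,2}
  node 3: {0,1}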